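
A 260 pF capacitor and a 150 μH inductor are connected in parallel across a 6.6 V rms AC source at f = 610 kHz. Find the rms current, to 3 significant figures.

ω = 2πf = 3.833e+06 rad/s
X_L = ωL = 575 Ω
X_C = 1/(ωC) = 1000 Ω
Parallel: admittances add. Y = 1/(jωL) + jωC
Y = (0 − j0.000743) S
|Y| = 0.000743 S → |Z| = 1/|Y| = 1350 Ω, ∠Z = −∠Y = 90.0°
I = V/|Z| = 6.6/1350 = 4.90 mA

4.90 mA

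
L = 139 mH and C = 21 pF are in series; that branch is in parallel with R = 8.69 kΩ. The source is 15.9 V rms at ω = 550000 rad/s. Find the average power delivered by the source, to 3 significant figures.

29.1 mW

X_L = ωL = 76400 Ω
X_C = 1/(ωC) = 86600 Ω
Branch 1: Z₁ = R = 8690 Ω
Branch 2 (series LC): Z₂ = j(X_L − X_C) = −j10100 Ω
Parallel: Z = Z₁Z₂/(Z₁+Z₂), |Z| = 6600 Ω, ∠Z = -40.6°
I = V/|Z| = 2.41 mA
P = VI cos φ = 15.9 × 0.00241 × cos(-40.6°) = 29.1 mW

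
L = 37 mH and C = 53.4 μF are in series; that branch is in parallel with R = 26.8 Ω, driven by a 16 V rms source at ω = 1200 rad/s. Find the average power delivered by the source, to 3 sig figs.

9.55 W

X_L = ωL = 44.4 Ω
X_C = 1/(ωC) = 15.6 Ω
Branch 1: Z₁ = R = 26.8 Ω
Branch 2 (series LC): Z₂ = j(X_L − X_C) = j28.8 Ω
Parallel: Z = Z₁Z₂/(Z₁+Z₂), |Z| = 19.6 Ω, ∠Z = 42.9°
I = V/|Z| = 816 mA
P = VI cos φ = 16 × 0.816 × cos(42.9°) = 9.55 W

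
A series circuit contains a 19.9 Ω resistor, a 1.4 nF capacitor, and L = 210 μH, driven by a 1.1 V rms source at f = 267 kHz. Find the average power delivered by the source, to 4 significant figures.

ω = 2πf = 1.678e+06 rad/s
X_L = ωL = 352.3 Ω
X_C = 1/(ωC) = 425.8 Ω
Net reactance X = X_L − X_C = -73.48 Ω
Z = 19.90 − j73.48 Ω
|Z| = √(19.90² + 73.48²) = 76.12 Ω
∠Z = arctan(-73.48/19.90) = -74.85°
I = V/|Z| = 14.45 mA
P = VI cos φ = 1.1 × 0.01445 × cos(-74.85°) = 4.155 mW

4.155 mW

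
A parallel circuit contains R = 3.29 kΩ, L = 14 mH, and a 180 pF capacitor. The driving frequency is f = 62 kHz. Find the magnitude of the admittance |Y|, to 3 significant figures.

324 μS

ω = 2πf = 389600 rad/s
X_L = ωL = 5450 Ω
X_C = 1/(ωC) = 14300 Ω
Parallel: admittances add. Y = 1/R + 1/(jωL) + jωC
Y = (0.000304 − j0.000113) S
|Y| = 0.000324 S → |Z| = 1/|Y| = 3080 Ω, ∠Z = −∠Y = 20.4°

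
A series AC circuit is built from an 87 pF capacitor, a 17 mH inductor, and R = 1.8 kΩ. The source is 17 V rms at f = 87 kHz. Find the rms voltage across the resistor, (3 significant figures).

2.58 V

ω = 2πf = 546600 rad/s
X_L = ωL = 9290 Ω
X_C = 1/(ωC) = 21000 Ω
Net reactance X = X_L − X_C = -11700 Ω
Z = 1800 − j11700 Ω
|Z| = √(1800² + 11700²) = 11900 Ω
I = V/|Z| = 1.43 mA
V_R = I·|Z_R| = 0.00143 × 1800 = 2.58 V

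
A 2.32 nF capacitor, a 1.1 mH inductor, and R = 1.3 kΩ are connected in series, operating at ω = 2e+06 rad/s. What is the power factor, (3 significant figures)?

X_L = ωL = 2200 Ω
X_C = 1/(ωC) = 216 Ω
Net reactance X = X_L − X_C = 1980 Ω
Z = 1300 + j1980 Ω
|Z| = √(1300² + 1980²) = 2370 Ω
∠Z = arctan(1980/1300) = 56.8°
cos φ = cos(56.8°) = 0.548

0.548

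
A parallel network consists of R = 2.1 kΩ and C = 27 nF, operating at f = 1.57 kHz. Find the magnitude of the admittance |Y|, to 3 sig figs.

ω = 2πf = 9865 rad/s
X_C = 1/(ωC) = 3750 Ω
Parallel: admittances add. Y = 1/R + jωC
Y = (0.000476 + j0.000266) S
|Y| = 0.000546 S → |Z| = 1/|Y| = 1830 Ω, ∠Z = −∠Y = -29.2°

546 μS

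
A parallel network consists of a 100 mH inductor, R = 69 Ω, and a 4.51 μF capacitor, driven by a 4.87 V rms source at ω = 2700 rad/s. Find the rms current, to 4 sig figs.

X_L = ωL = 270.0 Ω
X_C = 1/(ωC) = 82.12 Ω
Parallel: admittances add. Y = 1/R + 1/(jωL) + jωC
Y = (0.01449 + j0.008473) S
|Y| = 0.01679 S → |Z| = 1/|Y| = 59.57 Ω, ∠Z = −∠Y = -30.31°
I = V/|Z| = 4.87/59.57 = 81.76 mA

81.76 mA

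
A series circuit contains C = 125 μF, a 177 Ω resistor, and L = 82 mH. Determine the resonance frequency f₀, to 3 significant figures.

49.7 Hz

ω₀ = 1/√(LC) = 1/√(0.082 × 0.000125) = 312.3 rad/s
f₀ = ω₀/(2π) = 49.7 Hz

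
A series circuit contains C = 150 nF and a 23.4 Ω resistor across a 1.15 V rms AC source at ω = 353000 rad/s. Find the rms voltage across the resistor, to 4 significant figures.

0.8949 V

X_C = 1/(ωC) = 18.89 Ω
Z = 23.40 − j18.89 Ω
|Z| = √(23.40² + 18.89²) = 30.07 Ω
I = V/|Z| = 38.24 mA
V_R = I·|Z_R| = 0.03824 × 23.40 = 0.8949 V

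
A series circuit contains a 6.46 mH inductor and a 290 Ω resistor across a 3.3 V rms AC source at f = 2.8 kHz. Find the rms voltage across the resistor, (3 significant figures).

3.07 V

ω = 2πf = 17590 rad/s
X_L = ωL = 114 Ω
Z = 290 + j114 Ω
|Z| = √(290² + 114²) = 311 Ω
I = V/|Z| = 10.6 mA
V_R = I·|Z_R| = 0.0106 × 290 = 3.07 V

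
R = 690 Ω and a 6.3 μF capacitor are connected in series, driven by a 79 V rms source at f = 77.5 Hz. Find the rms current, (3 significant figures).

ω = 2πf = 486.9 rad/s
X_C = 1/(ωC) = 326 Ω
Z = 690 − j326 Ω
|Z| = √(690² + 326²) = 763 Ω
I = V/|Z| = 79/763 = 104 mA

104 mA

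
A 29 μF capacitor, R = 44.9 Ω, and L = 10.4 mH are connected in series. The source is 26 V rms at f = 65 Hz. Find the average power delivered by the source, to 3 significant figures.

3.59 W

ω = 2πf = 408.4 rad/s
X_L = ωL = 4.25 Ω
X_C = 1/(ωC) = 84.4 Ω
Net reactance X = X_L − X_C = -80.2 Ω
Z = 44.9 − j80.2 Ω
|Z| = √(44.9² + 80.2²) = 91.9 Ω
∠Z = arctan(-80.2/44.9) = -60.8°
I = V/|Z| = 283 mA
P = VI cos φ = 26 × 0.283 × cos(-60.8°) = 3.59 W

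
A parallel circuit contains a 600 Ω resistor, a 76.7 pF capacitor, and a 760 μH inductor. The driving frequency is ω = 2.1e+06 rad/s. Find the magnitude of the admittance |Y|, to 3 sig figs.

1.73 mS

X_L = ωL = 1600 Ω
X_C = 1/(ωC) = 6210 Ω
Parallel: admittances add. Y = 1/R + 1/(jωL) + jωC
Y = (0.00167 − j0.000465) S
|Y| = 0.00173 S → |Z| = 1/|Y| = 578 Ω, ∠Z = −∠Y = 15.6°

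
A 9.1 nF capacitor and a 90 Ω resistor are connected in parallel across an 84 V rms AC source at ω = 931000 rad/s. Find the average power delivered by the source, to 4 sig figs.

X_C = 1/(ωC) = 118.0 Ω
Parallel: admittances add. Y = 1/R + jωC
Y = (0.01111 + j0.008472) S
|Y| = 0.01397 S → |Z| = 1/|Y| = 71.57 Ω, ∠Z = −∠Y = -37.33°
I = V/|Z| = 1.174 A
P = VI cos φ = 84 × 1.174 × cos(-37.33°) = 78.40 W

78.40 W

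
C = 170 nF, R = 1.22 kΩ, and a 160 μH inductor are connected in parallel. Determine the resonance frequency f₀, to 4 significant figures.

30.52 kHz

ω₀ = 1/√(LC) = 1/√(0.00016 × 1.7e-07) = 191700 rad/s
f₀ = ω₀/(2π) = 30.52 kHz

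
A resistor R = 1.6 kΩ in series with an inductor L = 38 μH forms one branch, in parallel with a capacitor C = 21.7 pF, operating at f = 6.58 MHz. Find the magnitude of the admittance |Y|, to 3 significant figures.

ω = 2πf = 4.134e+07 rad/s
X_L = ωL = 1570 Ω
X_C = 1/(ωC) = 1110 Ω
Branch 1 (R+jX_L): Z₁ = 1600 + j1570 Ω, |Z₁| = 2240 Ω
Branch 2 (−jX_C): Z₂ = −j1110 Ω
Parallel: Z = Z₁Z₂/(Z₁+Z₂), |Z| = 1500 Ω, ∠Z = -61.4°
|Y| = 1/|Z| = 666 μS

666 μS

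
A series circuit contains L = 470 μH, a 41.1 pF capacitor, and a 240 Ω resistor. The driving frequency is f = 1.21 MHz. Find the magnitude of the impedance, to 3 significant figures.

443 Ω

ω = 2πf = 7.603e+06 rad/s
X_L = ωL = 3570 Ω
X_C = 1/(ωC) = 3200 Ω
Net reactance X = X_L − X_C = 373 Ω
Z = 240 + j373 Ω
|Z| = √(240² + 373²) = 443 Ω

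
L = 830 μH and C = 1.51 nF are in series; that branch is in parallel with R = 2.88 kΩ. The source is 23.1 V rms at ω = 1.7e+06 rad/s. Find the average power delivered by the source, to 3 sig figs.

185 mW

X_L = ωL = 1410 Ω
X_C = 1/(ωC) = 390 Ω
Branch 1: Z₁ = R = 2880 Ω
Branch 2 (series LC): Z₂ = j(X_L − X_C) = j1020 Ω
Parallel: Z = Z₁Z₂/(Z₁+Z₂), |Z| = 963 Ω, ∠Z = 70.5°
I = V/|Z| = 24.0 mA
P = VI cos φ = 23.1 × 0.0240 × cos(70.5°) = 185 mW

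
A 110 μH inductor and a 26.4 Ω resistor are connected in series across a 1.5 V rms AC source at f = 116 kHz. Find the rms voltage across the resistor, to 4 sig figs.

0.4691 V

ω = 2πf = 728800 rad/s
X_L = ωL = 80.17 Ω
Z = 26.40 + j80.17 Ω
|Z| = √(26.40² + 80.17²) = 84.41 Ω
I = V/|Z| = 17.77 mA
V_R = I·|Z_R| = 0.01777 × 26.40 = 0.4691 V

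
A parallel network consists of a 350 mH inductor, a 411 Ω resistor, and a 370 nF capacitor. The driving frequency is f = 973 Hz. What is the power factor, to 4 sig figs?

ω = 2πf = 6114 rad/s
X_L = ωL = 2140 Ω
X_C = 1/(ωC) = 442.1 Ω
Parallel: admittances add. Y = 1/R + 1/(jωL) + jωC
Y = (0.002433 + j0.001795) S
|Y| = 0.003023 S → |Z| = 1/|Y| = 330.8 Ω, ∠Z = −∠Y = -36.41°
cos φ = cos(-36.41°) = 0.8048

0.8048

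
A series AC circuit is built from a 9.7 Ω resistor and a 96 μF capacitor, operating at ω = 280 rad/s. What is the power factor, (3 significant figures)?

0.252

X_C = 1/(ωC) = 37.2 Ω
Z = 9.70 − j37.2 Ω
|Z| = √(9.70² + 37.2²) = 38.4 Ω
∠Z = arctan(-37.2/9.70) = -75.4°
cos φ = cos(-75.4°) = 0.252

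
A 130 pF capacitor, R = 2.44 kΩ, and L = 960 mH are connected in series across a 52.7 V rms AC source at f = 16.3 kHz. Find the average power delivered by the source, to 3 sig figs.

12.4 mW

ω = 2πf = 102400 rad/s
X_L = ωL = 98300 Ω
X_C = 1/(ωC) = 75100 Ω
Net reactance X = X_L − X_C = 23200 Ω
Z = 2440 + j23200 Ω
|Z| = √(2440² + 23200²) = 23300 Ω
∠Z = arctan(23200/2440) = 84.0°
I = V/|Z| = 2.26 mA
P = VI cos φ = 52.7 × 0.00226 × cos(84.0°) = 12.4 mW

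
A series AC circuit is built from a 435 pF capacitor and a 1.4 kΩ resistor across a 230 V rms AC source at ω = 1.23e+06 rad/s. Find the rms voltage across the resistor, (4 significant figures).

137.9 V

X_C = 1/(ωC) = 1869 Ω
Z = 1400 − j1869 Ω
|Z| = √(1400² + 1869²) = 2335 Ω
I = V/|Z| = 98.49 mA
V_R = I·|Z_R| = 0.09849 × 1400 = 137.9 V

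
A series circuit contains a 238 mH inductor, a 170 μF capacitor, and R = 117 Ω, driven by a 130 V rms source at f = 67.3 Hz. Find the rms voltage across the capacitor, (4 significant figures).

12.42 V

ω = 2πf = 422.9 rad/s
X_L = ωL = 100.6 Ω
X_C = 1/(ωC) = 13.91 Ω
Net reactance X = X_L − X_C = 86.73 Ω
Z = 117.0 + j86.73 Ω
|Z| = √(117.0² + 86.73²) = 145.6 Ω
I = V/|Z| = 892.6 mA
V_C = I·|Z_C| = 0.8926 × 13.91 = 12.42 V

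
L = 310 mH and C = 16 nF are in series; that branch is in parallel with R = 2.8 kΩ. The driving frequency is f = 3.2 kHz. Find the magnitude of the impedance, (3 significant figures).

ω = 2πf = 20110 rad/s
X_L = ωL = 6230 Ω
X_C = 1/(ωC) = 3110 Ω
Branch 1: Z₁ = R = 2800 Ω
Branch 2 (series LC): Z₂ = j(X_L − X_C) = j3120 Ω
Parallel: Z = Z₁Z₂/(Z₁+Z₂), |Z| = 2090 Ω, ∠Z = 41.9°

2090 Ω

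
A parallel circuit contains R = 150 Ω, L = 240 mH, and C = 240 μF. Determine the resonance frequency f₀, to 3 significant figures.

ω₀ = 1/√(LC) = 1/√(0.24 × 0.00024) = 131.8 rad/s
f₀ = ω₀/(2π) = 21.0 Hz

21.0 Hz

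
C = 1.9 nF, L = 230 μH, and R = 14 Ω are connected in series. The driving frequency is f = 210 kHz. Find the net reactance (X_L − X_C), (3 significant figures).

ω = 2πf = 1.319e+06 rad/s
X_L = ωL = 303 Ω
X_C = 1/(ωC) = 399 Ω
X = 303 − 399 = -95.4 Ω

-95.4 Ω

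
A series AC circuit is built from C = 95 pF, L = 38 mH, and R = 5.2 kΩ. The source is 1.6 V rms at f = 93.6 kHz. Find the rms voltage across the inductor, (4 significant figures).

5.225 V

ω = 2πf = 588100 rad/s
X_L = ωL = 22350 Ω
X_C = 1/(ωC) = 17900 Ω
Net reactance X = X_L − X_C = 4449 Ω
Z = 5200 + j4449 Ω
|Z| = √(5200² + 4449²) = 6844 Ω
I = V/|Z| = 233.8 μA
V_L = I·|Z_L| = 0.0002338 × 22350 = 5.225 V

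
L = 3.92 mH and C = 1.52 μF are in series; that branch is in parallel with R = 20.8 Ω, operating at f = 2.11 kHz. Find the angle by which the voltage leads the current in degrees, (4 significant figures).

ω = 2πf = 13260 rad/s
X_L = ωL = 51.97 Ω
X_C = 1/(ωC) = 49.62 Ω
Branch 1: Z₁ = R = 20.80 Ω
Branch 2 (series LC): Z₂ = j(X_L − X_C) = j2.345 Ω
Parallel: Z = Z₁Z₂/(Z₁+Z₂), |Z| = 2.330 Ω, ∠Z = 83.57°

83.57°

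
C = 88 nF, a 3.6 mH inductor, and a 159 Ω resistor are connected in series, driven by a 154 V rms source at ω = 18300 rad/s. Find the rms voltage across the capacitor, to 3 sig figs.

166 V

X_L = ωL = 65.9 Ω
X_C = 1/(ωC) = 621 Ω
Net reactance X = X_L − X_C = -555 Ω
Z = 159 − j555 Ω
|Z| = √(159² + 555²) = 577 Ω
I = V/|Z| = 267 mA
V_C = I·|Z_C| = 0.267 × 621 = 166 V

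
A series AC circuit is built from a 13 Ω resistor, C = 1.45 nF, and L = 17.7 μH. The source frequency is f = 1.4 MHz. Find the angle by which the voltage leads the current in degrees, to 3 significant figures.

ω = 2πf = 8.796e+06 rad/s
X_L = ωL = 156 Ω
X_C = 1/(ωC) = 78.4 Ω
Net reactance X = X_L − X_C = 77.3 Ω
Z = 13.0 + j77.3 Ω
|Z| = √(13.0² + 77.3²) = 78.4 Ω
∠Z = arctan(77.3/13.0) = 80.5°

80.5°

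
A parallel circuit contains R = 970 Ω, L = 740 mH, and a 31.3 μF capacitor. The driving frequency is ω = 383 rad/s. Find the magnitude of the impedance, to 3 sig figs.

117 Ω

X_L = ωL = 283 Ω
X_C = 1/(ωC) = 83.4 Ω
Parallel: admittances add. Y = 1/R + 1/(jωL) + jωC
Y = (0.00103 + j0.00846) S
|Y| = 0.00852 S → |Z| = 1/|Y| = 117 Ω, ∠Z = −∠Y = -83.1°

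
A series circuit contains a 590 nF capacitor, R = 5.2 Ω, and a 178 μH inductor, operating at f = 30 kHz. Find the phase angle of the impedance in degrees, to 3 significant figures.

78.0°

ω = 2πf = 188500 rad/s
X_L = ωL = 33.6 Ω
X_C = 1/(ωC) = 8.99 Ω
Net reactance X = X_L − X_C = 24.6 Ω
Z = 5.20 + j24.6 Ω
|Z| = √(5.20² + 24.6²) = 25.1 Ω
∠Z = arctan(24.6/5.20) = 78.0°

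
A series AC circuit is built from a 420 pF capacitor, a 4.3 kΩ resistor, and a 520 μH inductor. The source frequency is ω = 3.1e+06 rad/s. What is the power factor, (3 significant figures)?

X_L = ωL = 1610 Ω
X_C = 1/(ωC) = 768 Ω
Net reactance X = X_L − X_C = 844 Ω
Z = 4300 + j844 Ω
|Z| = √(4300² + 844²) = 4380 Ω
∠Z = arctan(844/4300) = 11.1°
cos φ = cos(11.1°) = 0.981

0.981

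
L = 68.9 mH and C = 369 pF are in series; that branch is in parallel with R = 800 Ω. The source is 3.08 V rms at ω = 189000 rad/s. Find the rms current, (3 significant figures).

4.50 mA

X_L = ωL = 13000 Ω
X_C = 1/(ωC) = 14300 Ω
Branch 1: Z₁ = R = 800 Ω
Branch 2 (series LC): Z₂ = j(X_L − X_C) = −j1320 Ω
Parallel: Z = Z₁Z₂/(Z₁+Z₂), |Z| = 684 Ω, ∠Z = -31.3°
I = V/|Z| = 3.08/684 = 4.50 mA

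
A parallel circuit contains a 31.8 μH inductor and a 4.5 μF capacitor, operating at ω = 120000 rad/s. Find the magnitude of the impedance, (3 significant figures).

3.60 Ω

X_L = ωL = 3.82 Ω
X_C = 1/(ωC) = 1.85 Ω
Parallel: admittances add. Y = 1/(jωL) + jωC
Y = (0 + j0.278) S
|Y| = 0.278 S → |Z| = 1/|Y| = 3.60 Ω, ∠Z = −∠Y = -90.0°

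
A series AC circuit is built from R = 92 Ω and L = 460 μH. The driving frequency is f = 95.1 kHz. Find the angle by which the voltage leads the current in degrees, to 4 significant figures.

71.49°

ω = 2πf = 597500 rad/s
X_L = ωL = 274.9 Ω
Z = 92.00 + j274.9 Ω
|Z| = √(92.00² + 274.9²) = 289.9 Ω
∠Z = arctan(274.9/92.00) = 71.49°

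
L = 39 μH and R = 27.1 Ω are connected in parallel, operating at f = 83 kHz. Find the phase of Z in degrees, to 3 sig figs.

53.1°

ω = 2πf = 521500 rad/s
X_L = ωL = 20.3 Ω
Parallel: admittances add. Y = 1/R + 1/(jωL)
Y = (0.0369 − j0.0492) S
|Y| = 0.0615 S → |Z| = 1/|Y| = 16.3 Ω, ∠Z = −∠Y = 53.1°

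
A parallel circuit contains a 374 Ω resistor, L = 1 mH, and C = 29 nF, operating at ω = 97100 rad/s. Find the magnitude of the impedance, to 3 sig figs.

X_L = ωL = 97.1 Ω
X_C = 1/(ωC) = 355 Ω
Parallel: admittances add. Y = 1/R + 1/(jωL) + jωC
Y = (0.00267 − j0.00748) S
|Y| = 0.00795 S → |Z| = 1/|Y| = 126 Ω, ∠Z = −∠Y = 70.3°

126 Ω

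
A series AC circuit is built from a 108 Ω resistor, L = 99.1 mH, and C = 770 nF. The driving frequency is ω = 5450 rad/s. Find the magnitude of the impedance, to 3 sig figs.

321 Ω

X_L = ωL = 540 Ω
X_C = 1/(ωC) = 238 Ω
Net reactance X = X_L − X_C = 302 Ω
Z = 108 + j302 Ω
|Z| = √(108² + 302²) = 321 Ω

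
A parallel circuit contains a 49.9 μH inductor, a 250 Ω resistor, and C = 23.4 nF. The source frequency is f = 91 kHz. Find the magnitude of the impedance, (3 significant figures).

45.4 Ω

ω = 2πf = 571800 rad/s
X_L = ωL = 28.5 Ω
X_C = 1/(ωC) = 74.7 Ω
Parallel: admittances add. Y = 1/R + 1/(jωL) + jωC
Y = (0.00400 − j0.0217) S
|Y| = 0.0220 S → |Z| = 1/|Y| = 45.4 Ω, ∠Z = −∠Y = 79.5°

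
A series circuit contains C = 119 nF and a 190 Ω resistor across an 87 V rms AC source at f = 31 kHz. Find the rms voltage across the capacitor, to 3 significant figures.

19.3 V

ω = 2πf = 194800 rad/s
X_C = 1/(ωC) = 43.1 Ω
Z = 190 − j43.1 Ω
|Z| = √(190² + 43.1²) = 195 Ω
I = V/|Z| = 447 mA
V_C = I·|Z_C| = 0.447 × 43.1 = 19.3 V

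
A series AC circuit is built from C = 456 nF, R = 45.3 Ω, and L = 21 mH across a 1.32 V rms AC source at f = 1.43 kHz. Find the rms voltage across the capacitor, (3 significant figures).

4.50 V

ω = 2πf = 8985 rad/s
X_L = ωL = 189 Ω
X_C = 1/(ωC) = 244 Ω
Net reactance X = X_L − X_C = -55.4 Ω
Z = 45.3 − j55.4 Ω
|Z| = √(45.3² + 55.4²) = 71.6 Ω
I = V/|Z| = 18.4 mA
V_C = I·|Z_C| = 0.0184 × 244 = 4.50 V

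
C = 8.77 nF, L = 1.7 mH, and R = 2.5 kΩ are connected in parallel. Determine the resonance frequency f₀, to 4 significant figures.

41.22 kHz

ω₀ = 1/√(LC) = 1/√(0.0017 × 8.77e-09) = 259000 rad/s
f₀ = ω₀/(2π) = 41.22 kHz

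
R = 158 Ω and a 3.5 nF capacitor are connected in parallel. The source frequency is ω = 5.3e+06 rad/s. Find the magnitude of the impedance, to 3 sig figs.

X_C = 1/(ωC) = 53.9 Ω
Parallel: admittances add. Y = 1/R + jωC
Y = (0.00633 + j0.0186) S
|Y| = 0.0196 S → |Z| = 1/|Y| = 51.0 Ω, ∠Z = −∠Y = -71.2°

51.0 Ω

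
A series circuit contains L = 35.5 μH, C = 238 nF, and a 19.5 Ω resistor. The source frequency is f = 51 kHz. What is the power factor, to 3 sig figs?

ω = 2πf = 320400 rad/s
X_L = ωL = 11.4 Ω
X_C = 1/(ωC) = 13.1 Ω
Net reactance X = X_L − X_C = -1.74 Ω
Z = 19.5 − j1.74 Ω
|Z| = √(19.5² + 1.74²) = 19.6 Ω
∠Z = arctan(-1.74/19.5) = -5.09°
cos φ = cos(-5.09°) = 0.996

0.996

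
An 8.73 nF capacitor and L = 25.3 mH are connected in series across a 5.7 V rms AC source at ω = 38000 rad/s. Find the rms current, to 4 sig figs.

2.776 mA

X_L = ωL = 961.4 Ω
X_C = 1/(ωC) = 3014 Ω
Net reactance X = X_L − X_C = -2053 Ω
Z = − j2053 Ω
|Z| = √(0² + 2053²) = 2053 Ω
I = V/|Z| = 5.7/2053 = 2.776 mA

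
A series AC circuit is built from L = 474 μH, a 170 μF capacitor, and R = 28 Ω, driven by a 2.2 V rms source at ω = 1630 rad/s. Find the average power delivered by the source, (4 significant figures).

171.1 mW

X_L = ωL = 0.7726 Ω
X_C = 1/(ωC) = 3.609 Ω
Net reactance X = X_L − X_C = -2.836 Ω
Z = 28.00 − j2.836 Ω
|Z| = √(28.00² + 2.836²) = 28.14 Ω
∠Z = arctan(-2.836/28.00) = -5.784°
I = V/|Z| = 78.17 mA
P = VI cos φ = 2.2 × 0.07817 × cos(-5.784°) = 171.1 mW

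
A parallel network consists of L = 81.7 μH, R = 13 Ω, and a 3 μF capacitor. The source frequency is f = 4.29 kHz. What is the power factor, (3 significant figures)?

ω = 2πf = 26950 rad/s
X_L = ωL = 2.20 Ω
X_C = 1/(ωC) = 12.4 Ω
Parallel: admittances add. Y = 1/R + 1/(jωL) + jωC
Y = (0.0769 − j0.373) S
|Y| = 0.381 S → |Z| = 1/|Y| = 2.62 Ω, ∠Z = −∠Y = 78.4°
cos φ = cos(78.4°) = 0.202

0.202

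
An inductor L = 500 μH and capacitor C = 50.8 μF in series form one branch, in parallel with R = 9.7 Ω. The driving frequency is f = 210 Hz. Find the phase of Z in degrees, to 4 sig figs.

-34.23°

ω = 2πf = 1319 rad/s
X_L = ωL = 0.6597 Ω
X_C = 1/(ωC) = 14.92 Ω
Branch 1: Z₁ = R = 9.700 Ω
Branch 2 (series LC): Z₂ = j(X_L − X_C) = −j14.26 Ω
Parallel: Z = Z₁Z₂/(Z₁+Z₂), |Z| = 8.020 Ω, ∠Z = -34.23°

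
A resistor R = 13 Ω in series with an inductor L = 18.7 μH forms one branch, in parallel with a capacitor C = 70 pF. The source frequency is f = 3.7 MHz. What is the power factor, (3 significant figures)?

ω = 2πf = 2.325e+07 rad/s
X_L = ωL = 435 Ω
X_C = 1/(ωC) = 614 Ω
Branch 1 (R+jX_L): Z₁ = 13.0 + j435 Ω, |Z₁| = 435 Ω
Branch 2 (−jX_C): Z₂ = −j614 Ω
Parallel: Z = Z₁Z₂/(Z₁+Z₂), |Z| = 1480 Ω, ∠Z = 84.2°
cos φ = cos(84.2°) = 0.102

0.102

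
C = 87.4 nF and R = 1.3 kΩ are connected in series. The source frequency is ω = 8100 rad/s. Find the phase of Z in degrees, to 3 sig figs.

X_C = 1/(ωC) = 1410 Ω
Z = 1300 − j1410 Ω
|Z| = √(1300² + 1410²) = 1920 Ω
∠Z = arctan(-1410/1300) = -47.4°

-47.4°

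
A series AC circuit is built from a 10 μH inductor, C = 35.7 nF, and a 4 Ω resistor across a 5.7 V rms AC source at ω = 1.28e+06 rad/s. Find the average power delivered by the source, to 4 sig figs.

1.319 W

X_L = ωL = 12.80 Ω
X_C = 1/(ωC) = 21.88 Ω
Net reactance X = X_L − X_C = -9.084 Ω
Z = 4.000 − j9.084 Ω
|Z| = √(4.000² + 9.084²) = 9.925 Ω
∠Z = arctan(-9.084/4.000) = -66.23°
I = V/|Z| = 574.3 mA
P = VI cos φ = 5.7 × 0.5743 × cos(-66.23°) = 1.319 W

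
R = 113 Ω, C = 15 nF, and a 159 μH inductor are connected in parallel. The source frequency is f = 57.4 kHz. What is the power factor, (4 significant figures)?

ω = 2πf = 360700 rad/s
X_L = ωL = 57.34 Ω
X_C = 1/(ωC) = 184.8 Ω
Parallel: admittances add. Y = 1/R + 1/(jωL) + jωC
Y = (0.008850 − j0.01203) S
|Y| = 0.01493 S → |Z| = 1/|Y| = 66.96 Ω, ∠Z = −∠Y = 53.66°
cos φ = cos(53.66°) = 0.5926

0.5926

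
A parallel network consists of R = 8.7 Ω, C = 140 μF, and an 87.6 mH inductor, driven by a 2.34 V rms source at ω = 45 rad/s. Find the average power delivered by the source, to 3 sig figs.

X_L = ωL = 3.94 Ω
X_C = 1/(ωC) = 159 Ω
Parallel: admittances add. Y = 1/R + 1/(jωL) + jωC
Y = (0.115 − j0.247) S
|Y| = 0.273 S → |Z| = 1/|Y| = 3.67 Ω, ∠Z = −∠Y = 65.1°
I = V/|Z| = 638 mA
P = VI cos φ = 2.34 × 0.638 × cos(65.1°) = 629 mW

629 mW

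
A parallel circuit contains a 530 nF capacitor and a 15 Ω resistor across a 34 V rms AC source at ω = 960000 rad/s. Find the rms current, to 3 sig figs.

17.4 A

X_C = 1/(ωC) = 1.97 Ω
Parallel: admittances add. Y = 1/R + jωC
Y = (0.0667 + j0.509) S
|Y| = 0.513 S → |Z| = 1/|Y| = 1.95 Ω, ∠Z = −∠Y = -82.5°
I = V/|Z| = 34/1.95 = 17.4 A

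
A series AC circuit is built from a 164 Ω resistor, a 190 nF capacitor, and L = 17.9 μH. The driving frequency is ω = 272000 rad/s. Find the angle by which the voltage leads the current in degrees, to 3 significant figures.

-5.05°

X_L = ωL = 4.87 Ω
X_C = 1/(ωC) = 19.3 Ω
Net reactance X = X_L − X_C = -14.5 Ω
Z = 164 − j14.5 Ω
|Z| = √(164² + 14.5²) = 165 Ω
∠Z = arctan(-14.5/164) = -5.05°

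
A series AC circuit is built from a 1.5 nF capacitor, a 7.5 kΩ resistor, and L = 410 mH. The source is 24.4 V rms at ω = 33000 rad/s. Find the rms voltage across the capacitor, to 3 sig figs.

49.1 V

X_L = ωL = 13500 Ω
X_C = 1/(ωC) = 20200 Ω
Net reactance X = X_L − X_C = -6670 Ω
Z = 7500 − j6670 Ω
|Z| = √(7500² + 6670²) = 10000 Ω
I = V/|Z| = 2.43 mA
V_C = I·|Z_C| = 0.00243 × 20200 = 49.1 V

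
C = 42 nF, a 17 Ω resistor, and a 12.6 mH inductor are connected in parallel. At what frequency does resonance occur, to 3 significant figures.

ω₀ = 1/√(LC) = 1/√(0.0126 × 4.2e-08) = 43470 rad/s
f₀ = ω₀/(2π) = 6.92 kHz

6.92 kHz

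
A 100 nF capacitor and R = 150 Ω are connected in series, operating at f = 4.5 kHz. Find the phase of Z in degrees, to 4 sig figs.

-67.02°

ω = 2πf = 28270 rad/s
X_C = 1/(ωC) = 353.7 Ω
Z = 150.0 − j353.7 Ω
|Z| = √(150.0² + 353.7²) = 384.2 Ω
∠Z = arctan(-353.7/150.0) = -67.02°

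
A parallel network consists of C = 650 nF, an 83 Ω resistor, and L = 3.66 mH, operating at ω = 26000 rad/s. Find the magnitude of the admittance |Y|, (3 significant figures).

X_L = ωL = 95.2 Ω
X_C = 1/(ωC) = 59.2 Ω
Parallel: admittances add. Y = 1/R + 1/(jωL) + jωC
Y = (0.0120 + j0.00639) S
|Y| = 0.0136 S → |Z| = 1/|Y| = 73.3 Ω, ∠Z = −∠Y = -27.9°

13.6 mS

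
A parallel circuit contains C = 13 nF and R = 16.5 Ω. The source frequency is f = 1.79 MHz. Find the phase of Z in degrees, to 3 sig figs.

-67.5°

ω = 2πf = 1.125e+07 rad/s
X_C = 1/(ωC) = 6.84 Ω
Parallel: admittances add. Y = 1/R + jωC
Y = (0.0606 + j0.146) S
|Y| = 0.158 S → |Z| = 1/|Y| = 6.32 Ω, ∠Z = −∠Y = -67.5°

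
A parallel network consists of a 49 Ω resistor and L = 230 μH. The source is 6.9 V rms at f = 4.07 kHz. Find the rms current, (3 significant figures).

ω = 2πf = 25570 rad/s
X_L = ωL = 5.88 Ω
Parallel: admittances add. Y = 1/R + 1/(jωL)
Y = (0.0204 − j0.170) S
|Y| = 0.171 S → |Z| = 1/|Y| = 5.84 Ω, ∠Z = −∠Y = 83.2°
I = V/|Z| = 6.9/5.84 = 1.18 A

1.18 A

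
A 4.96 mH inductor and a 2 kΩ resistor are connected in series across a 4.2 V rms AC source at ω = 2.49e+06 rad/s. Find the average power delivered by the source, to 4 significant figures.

X_L = ωL = 12350 Ω
Z = 2000 + j12350 Ω
|Z| = √(2000² + 12350²) = 12510 Ω
∠Z = arctan(12350/2000) = 80.80°
I = V/|Z| = 335.7 μA
P = VI cos φ = 4.2 × 0.0003357 × cos(80.80°) = 225.4 μW

225.4 μW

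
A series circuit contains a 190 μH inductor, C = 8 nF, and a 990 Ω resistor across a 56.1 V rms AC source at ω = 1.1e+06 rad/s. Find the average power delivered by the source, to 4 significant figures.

3.150 W

X_L = ωL = 209.0 Ω
X_C = 1/(ωC) = 113.6 Ω
Net reactance X = X_L − X_C = 95.36 Ω
Z = 990.0 + j95.36 Ω
|Z| = √(990.0² + 95.36²) = 994.6 Ω
∠Z = arctan(95.36/990.0) = 5.502°
I = V/|Z| = 56.41 mA
P = VI cos φ = 56.1 × 0.05641 × cos(5.502°) = 3.150 W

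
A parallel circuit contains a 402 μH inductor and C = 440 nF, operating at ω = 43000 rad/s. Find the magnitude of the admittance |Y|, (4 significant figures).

38.93 mS

X_L = ωL = 17.29 Ω
X_C = 1/(ωC) = 52.85 Ω
Parallel: admittances add. Y = 1/(jωL) + jωC
Y = (0 − j0.03893) S
|Y| = 0.03893 S → |Z| = 1/|Y| = 25.69 Ω, ∠Z = −∠Y = 90.00°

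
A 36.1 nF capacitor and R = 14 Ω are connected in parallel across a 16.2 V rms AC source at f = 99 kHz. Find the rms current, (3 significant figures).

1.21 A

ω = 2πf = 622000 rad/s
X_C = 1/(ωC) = 44.5 Ω
Parallel: admittances add. Y = 1/R + jωC
Y = (0.0714 + j0.0225) S
|Y| = 0.0749 S → |Z| = 1/|Y| = 13.4 Ω, ∠Z = −∠Y = -17.5°
I = V/|Z| = 16.2/13.4 = 1.21 A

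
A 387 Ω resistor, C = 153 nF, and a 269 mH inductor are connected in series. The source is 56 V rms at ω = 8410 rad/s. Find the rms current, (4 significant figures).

X_L = ωL = 2262 Ω
X_C = 1/(ωC) = 777.2 Ω
Net reactance X = X_L − X_C = 1485 Ω
Z = 387.0 + j1485 Ω
|Z| = √(387.0² + 1485²) = 1535 Ω
I = V/|Z| = 56/1535 = 36.49 mA

36.49 mA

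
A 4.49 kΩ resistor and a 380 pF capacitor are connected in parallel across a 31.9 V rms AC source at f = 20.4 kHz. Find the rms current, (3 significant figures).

7.27 mA

ω = 2πf = 128200 rad/s
X_C = 1/(ωC) = 20500 Ω
Parallel: admittances add. Y = 1/R + jωC
Y = (0.000223 + j4.87e-05) S
|Y| = 0.000228 S → |Z| = 1/|Y| = 4390 Ω, ∠Z = −∠Y = -12.3°
I = V/|Z| = 31.9/4390 = 7.27 mA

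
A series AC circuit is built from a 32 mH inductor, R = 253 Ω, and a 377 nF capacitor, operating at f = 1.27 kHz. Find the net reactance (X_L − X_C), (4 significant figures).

-77.06 Ω

ω = 2πf = 7980 rad/s
X_L = ωL = 255.3 Ω
X_C = 1/(ωC) = 332.4 Ω
X = 255.3 − 332.4 = -77.06 Ω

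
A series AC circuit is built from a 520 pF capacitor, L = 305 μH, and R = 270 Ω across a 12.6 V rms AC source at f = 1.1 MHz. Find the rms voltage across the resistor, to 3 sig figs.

ω = 2πf = 6.912e+06 rad/s
X_L = ωL = 2110 Ω
X_C = 1/(ωC) = 278 Ω
Net reactance X = X_L − X_C = 1830 Ω
Z = 270 + j1830 Ω
|Z| = √(270² + 1830²) = 1850 Ω
I = V/|Z| = 6.81 mA
V_R = I·|Z_R| = 0.00681 × 270 = 1.84 V

1.84 V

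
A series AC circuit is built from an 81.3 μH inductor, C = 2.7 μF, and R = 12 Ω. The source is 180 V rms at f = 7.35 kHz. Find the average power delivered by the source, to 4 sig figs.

ω = 2πf = 46180 rad/s
X_L = ωL = 3.755 Ω
X_C = 1/(ωC) = 8.020 Ω
Net reactance X = X_L − X_C = -4.265 Ω
Z = 12.00 − j4.265 Ω
|Z| = √(12.00² + 4.265²) = 12.74 Ω
∠Z = arctan(-4.265/12.00) = -19.57°
I = V/|Z| = 14.13 A
P = VI cos φ = 180 × 14.13 × cos(-19.57°) = 2.397 kW

2.397 kW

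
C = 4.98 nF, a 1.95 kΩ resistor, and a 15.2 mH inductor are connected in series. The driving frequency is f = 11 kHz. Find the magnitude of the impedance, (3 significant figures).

2690 Ω

ω = 2πf = 69120 rad/s
X_L = ωL = 1050 Ω
X_C = 1/(ωC) = 2910 Ω
Net reactance X = X_L − X_C = -1850 Ω
Z = 1950 − j1850 Ω
|Z| = √(1950² + 1850²) = 2690 Ω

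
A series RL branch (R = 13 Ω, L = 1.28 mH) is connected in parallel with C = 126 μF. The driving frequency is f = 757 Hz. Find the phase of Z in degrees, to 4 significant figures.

-83.68°

ω = 2πf = 4756 rad/s
X_L = ωL = 6.088 Ω
X_C = 1/(ωC) = 1.669 Ω
Branch 1 (R+jX_L): Z₁ = 13.00 + j6.088 Ω, |Z₁| = 14.35 Ω
Branch 2 (−jX_C): Z₂ = −j1.669 Ω
Parallel: Z = Z₁Z₂/(Z₁+Z₂), |Z| = 1.744 Ω, ∠Z = -83.68°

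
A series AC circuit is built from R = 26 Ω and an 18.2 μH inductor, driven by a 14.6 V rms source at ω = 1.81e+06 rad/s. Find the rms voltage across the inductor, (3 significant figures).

X_L = ωL = 32.9 Ω
Z = 26.0 + j32.9 Ω
|Z| = √(26.0² + 32.9²) = 42.0 Ω
I = V/|Z| = 348 mA
V_L = I·|Z_L| = 0.348 × 32.9 = 11.5 V

11.5 V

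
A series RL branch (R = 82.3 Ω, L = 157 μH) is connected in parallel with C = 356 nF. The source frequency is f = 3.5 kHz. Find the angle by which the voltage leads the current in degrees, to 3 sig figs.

-31.1°

ω = 2πf = 21990 rad/s
X_L = ωL = 3.45 Ω
X_C = 1/(ωC) = 128 Ω
Branch 1 (R+jX_L): Z₁ = 82.3 + j3.45 Ω, |Z₁| = 82.4 Ω
Branch 2 (−jX_C): Z₂ = −j128 Ω
Parallel: Z = Z₁Z₂/(Z₁+Z₂), |Z| = 70.6 Ω, ∠Z = -31.1°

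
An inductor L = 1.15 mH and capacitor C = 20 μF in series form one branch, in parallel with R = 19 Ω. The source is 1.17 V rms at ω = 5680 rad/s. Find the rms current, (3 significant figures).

X_L = ωL = 6.53 Ω
X_C = 1/(ωC) = 8.80 Ω
Branch 1: Z₁ = R = 19.0 Ω
Branch 2 (series LC): Z₂ = j(X_L − X_C) = −j2.27 Ω
Parallel: Z = Z₁Z₂/(Z₁+Z₂), |Z| = 2.25 Ω, ∠Z = -83.2°
I = V/|Z| = 1.17/2.25 = 519 mA

519 mA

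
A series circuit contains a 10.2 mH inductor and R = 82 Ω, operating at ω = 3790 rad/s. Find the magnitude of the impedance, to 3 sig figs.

X_L = ωL = 38.7 Ω
Z = 82.0 + j38.7 Ω
|Z| = √(82.0² + 38.7²) = 90.7 Ω

90.7 Ω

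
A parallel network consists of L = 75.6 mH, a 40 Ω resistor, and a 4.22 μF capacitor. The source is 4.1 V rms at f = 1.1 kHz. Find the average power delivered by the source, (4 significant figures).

420.2 mW

ω = 2πf = 6912 rad/s
X_L = ωL = 522.5 Ω
X_C = 1/(ωC) = 34.29 Ω
Parallel: admittances add. Y = 1/R + 1/(jωL) + jωC
Y = (0.02500 + j0.02725) S
|Y| = 0.03698 S → |Z| = 1/|Y| = 27.04 Ω, ∠Z = −∠Y = -47.47°
I = V/|Z| = 151.6 mA
P = VI cos φ = 4.1 × 0.1516 × cos(-47.47°) = 420.2 mW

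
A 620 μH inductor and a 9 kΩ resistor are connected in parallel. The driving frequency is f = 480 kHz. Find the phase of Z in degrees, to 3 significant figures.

ω = 2πf = 3.016e+06 rad/s
X_L = ωL = 1870 Ω
Parallel: admittances add. Y = 1/R + 1/(jωL)
Y = (0.000111 − j0.000535) S
|Y| = 0.000546 S → |Z| = 1/|Y| = 1830 Ω, ∠Z = −∠Y = 78.3°

78.3°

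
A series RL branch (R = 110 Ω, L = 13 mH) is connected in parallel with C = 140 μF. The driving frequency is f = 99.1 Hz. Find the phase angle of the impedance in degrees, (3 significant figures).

ω = 2πf = 622.7 rad/s
X_L = ωL = 8.09 Ω
X_C = 1/(ωC) = 11.5 Ω
Branch 1 (R+jX_L): Z₁ = 110 + j8.09 Ω, |Z₁| = 110 Ω
Branch 2 (−jX_C): Z₂ = −j11.5 Ω
Parallel: Z = Z₁Z₂/(Z₁+Z₂), |Z| = 11.5 Ω, ∠Z = -84.0°

-84.0°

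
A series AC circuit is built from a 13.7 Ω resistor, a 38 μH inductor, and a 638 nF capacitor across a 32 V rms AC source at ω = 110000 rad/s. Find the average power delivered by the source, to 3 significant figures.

48.5 W

X_L = ωL = 4.18 Ω
X_C = 1/(ωC) = 14.2 Ω
Net reactance X = X_L − X_C = -10.1 Ω
Z = 13.7 − j10.1 Ω
|Z| = √(13.7² + 10.1²) = 17.0 Ω
∠Z = arctan(-10.1/13.7) = -36.3°
I = V/|Z| = 1.88 A
P = VI cos φ = 32 × 1.88 × cos(-36.3°) = 48.5 W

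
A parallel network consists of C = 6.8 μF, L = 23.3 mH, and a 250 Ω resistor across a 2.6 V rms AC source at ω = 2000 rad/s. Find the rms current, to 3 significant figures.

22.9 mA

X_L = ωL = 46.6 Ω
X_C = 1/(ωC) = 73.5 Ω
Parallel: admittances add. Y = 1/R + 1/(jωL) + jωC
Y = (0.00400 − j0.00786) S
|Y| = 0.00882 S → |Z| = 1/|Y| = 113 Ω, ∠Z = −∠Y = 63.0°
I = V/|Z| = 2.6/113 = 22.9 mA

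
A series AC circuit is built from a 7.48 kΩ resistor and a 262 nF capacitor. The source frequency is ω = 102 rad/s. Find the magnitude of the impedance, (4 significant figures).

38160 Ω

X_C = 1/(ωC) = 37420 Ω
Z = 7480 − j37420 Ω
|Z| = √(7480² + 37420²) = 38160 Ω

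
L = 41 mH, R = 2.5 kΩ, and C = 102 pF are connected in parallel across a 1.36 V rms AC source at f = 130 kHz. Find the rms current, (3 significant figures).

ω = 2πf = 816800 rad/s
X_L = ωL = 33500 Ω
X_C = 1/(ωC) = 12000 Ω
Parallel: admittances add. Y = 1/R + 1/(jωL) + jωC
Y = (0.000400 + j5.35e-05) S
|Y| = 0.000404 S → |Z| = 1/|Y| = 2480 Ω, ∠Z = −∠Y = -7.61°
I = V/|Z| = 1.36/2480 = 549 μA

549 μA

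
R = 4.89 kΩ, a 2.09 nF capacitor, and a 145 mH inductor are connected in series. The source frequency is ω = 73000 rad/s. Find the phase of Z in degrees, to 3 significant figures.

X_L = ωL = 10600 Ω
X_C = 1/(ωC) = 6550 Ω
Net reactance X = X_L − X_C = 4030 Ω
Z = 4890 + j4030 Ω
|Z| = √(4890² + 4030²) = 6340 Ω
∠Z = arctan(4030/4890) = 39.5°

39.5°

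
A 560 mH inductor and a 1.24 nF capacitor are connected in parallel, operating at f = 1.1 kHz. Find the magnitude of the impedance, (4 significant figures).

4003 Ω

ω = 2πf = 6912 rad/s
X_L = ωL = 3870 Ω
X_C = 1/(ωC) = 116700 Ω
Parallel: admittances add. Y = 1/(jωL) + jωC
Y = (0 − j0.0002498) S
|Y| = 0.0002498 S → |Z| = 1/|Y| = 4003 Ω, ∠Z = −∠Y = 90.00°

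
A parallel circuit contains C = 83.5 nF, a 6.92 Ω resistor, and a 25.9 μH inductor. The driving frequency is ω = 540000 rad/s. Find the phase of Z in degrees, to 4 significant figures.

X_L = ωL = 13.99 Ω
X_C = 1/(ωC) = 22.18 Ω
Parallel: admittances add. Y = 1/R + 1/(jωL) + jωC
Y = (0.1445 − j0.02641) S
|Y| = 0.1469 S → |Z| = 1/|Y| = 6.807 Ω, ∠Z = −∠Y = 10.36°

10.36°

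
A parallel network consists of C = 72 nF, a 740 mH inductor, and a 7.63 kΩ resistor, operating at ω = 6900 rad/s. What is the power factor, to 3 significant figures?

X_L = ωL = 5110 Ω
X_C = 1/(ωC) = 2010 Ω
Parallel: admittances add. Y = 1/R + 1/(jωL) + jωC
Y = (0.000131 + j0.000301) S
|Y| = 0.000328 S → |Z| = 1/|Y| = 3050 Ω, ∠Z = −∠Y = -66.5°
cos φ = cos(-66.5°) = 0.399

0.399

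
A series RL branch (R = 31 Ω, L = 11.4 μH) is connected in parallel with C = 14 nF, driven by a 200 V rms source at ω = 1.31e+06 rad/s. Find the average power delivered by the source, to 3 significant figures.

1.05 kW

X_L = ωL = 14.9 Ω
X_C = 1/(ωC) = 54.5 Ω
Branch 1 (R+jX_L): Z₁ = 31.0 + j14.9 Ω, |Z₁| = 34.4 Ω
Branch 2 (−jX_C): Z₂ = −j54.5 Ω
Parallel: Z = Z₁Z₂/(Z₁+Z₂), |Z| = 37.3 Ω, ∠Z = -12.3°
I = V/|Z| = 5.36 A
P = VI cos φ = 200 × 5.36 × cos(-12.3°) = 1.05 kW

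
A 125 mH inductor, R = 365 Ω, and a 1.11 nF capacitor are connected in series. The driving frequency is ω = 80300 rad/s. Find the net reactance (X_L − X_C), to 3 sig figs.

X_L = ωL = 10000 Ω
X_C = 1/(ωC) = 11200 Ω
X = 10000 − 11200 = -1180 Ω

-1180 Ω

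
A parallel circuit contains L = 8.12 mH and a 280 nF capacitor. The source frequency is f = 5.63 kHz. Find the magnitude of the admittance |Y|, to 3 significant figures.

6.42 mS

ω = 2πf = 35370 rad/s
X_L = ωL = 287 Ω
X_C = 1/(ωC) = 101 Ω
Parallel: admittances add. Y = 1/(jωL) + jωC
Y = (0 + j0.00642) S
|Y| = 0.00642 S → |Z| = 1/|Y| = 156 Ω, ∠Z = −∠Y = -90.0°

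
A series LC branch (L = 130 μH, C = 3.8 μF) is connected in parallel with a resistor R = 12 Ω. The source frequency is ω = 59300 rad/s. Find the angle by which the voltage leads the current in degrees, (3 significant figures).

74.8°

X_L = ωL = 7.71 Ω
X_C = 1/(ωC) = 4.44 Ω
Branch 1: Z₁ = R = 12.0 Ω
Branch 2 (series LC): Z₂ = j(X_L − X_C) = j3.27 Ω
Parallel: Z = Z₁Z₂/(Z₁+Z₂), |Z| = 3.16 Ω, ∠Z = 74.8°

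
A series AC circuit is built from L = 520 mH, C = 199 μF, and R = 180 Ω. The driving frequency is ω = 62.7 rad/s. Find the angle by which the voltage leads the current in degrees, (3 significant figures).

-14.8°

X_L = ωL = 32.6 Ω
X_C = 1/(ωC) = 80.1 Ω
Net reactance X = X_L − X_C = -47.5 Ω
Z = 180 − j47.5 Ω
|Z| = √(180² + 47.5²) = 186 Ω
∠Z = arctan(-47.5/180) = -14.8°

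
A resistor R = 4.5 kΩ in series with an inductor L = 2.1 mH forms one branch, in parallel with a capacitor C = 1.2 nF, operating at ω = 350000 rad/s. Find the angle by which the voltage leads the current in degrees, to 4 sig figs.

X_L = ωL = 735.0 Ω
X_C = 1/(ωC) = 2381 Ω
Branch 1 (R+jX_L): Z₁ = 4500 + j735.0 Ω, |Z₁| = 4560 Ω
Branch 2 (−jX_C): Z₂ = −j2381 Ω
Parallel: Z = Z₁Z₂/(Z₁+Z₂), |Z| = 2266 Ω, ∠Z = -60.63°

-60.63°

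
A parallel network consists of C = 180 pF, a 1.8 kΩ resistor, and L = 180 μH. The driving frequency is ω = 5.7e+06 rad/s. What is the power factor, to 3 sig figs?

X_L = ωL = 1030 Ω
X_C = 1/(ωC) = 975 Ω
Parallel: admittances add. Y = 1/R + 1/(jωL) + jωC
Y = (0.000556 + j5.13e-05) S
|Y| = 0.000558 S → |Z| = 1/|Y| = 1790 Ω, ∠Z = −∠Y = -5.28°
cos φ = cos(-5.28°) = 0.996

0.996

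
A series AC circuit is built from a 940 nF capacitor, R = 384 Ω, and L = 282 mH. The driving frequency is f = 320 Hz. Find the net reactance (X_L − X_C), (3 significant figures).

37.9 Ω

ω = 2πf = 2011 rad/s
X_L = ωL = 567 Ω
X_C = 1/(ωC) = 529 Ω
X = 567 − 529 = 37.9 Ω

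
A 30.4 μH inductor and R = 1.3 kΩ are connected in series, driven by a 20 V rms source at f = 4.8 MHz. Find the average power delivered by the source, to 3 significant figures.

ω = 2πf = 3.016e+07 rad/s
X_L = ωL = 917 Ω
Z = 1300 + j917 Ω
|Z| = √(1300² + 917²) = 1590 Ω
∠Z = arctan(917/1300) = 35.2°
I = V/|Z| = 12.6 mA
P = VI cos φ = 20 × 0.0126 × cos(35.2°) = 205 mW

205 mW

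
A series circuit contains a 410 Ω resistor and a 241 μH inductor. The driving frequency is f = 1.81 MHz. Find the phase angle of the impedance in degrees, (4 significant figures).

ω = 2πf = 1.137e+07 rad/s
X_L = ωL = 2741 Ω
Z = 410.0 + j2741 Ω
|Z| = √(410.0² + 2741²) = 2771 Ω
∠Z = arctan(2741/410.0) = 81.49°

81.49°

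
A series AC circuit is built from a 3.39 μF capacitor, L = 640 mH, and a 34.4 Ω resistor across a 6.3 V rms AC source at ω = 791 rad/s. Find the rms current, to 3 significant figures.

45.8 mA

X_L = ωL = 506 Ω
X_C = 1/(ωC) = 373 Ω
Net reactance X = X_L − X_C = 133 Ω
Z = 34.4 + j133 Ω
|Z| = √(34.4² + 133²) = 138 Ω
I = V/|Z| = 6.3/138 = 45.8 mA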